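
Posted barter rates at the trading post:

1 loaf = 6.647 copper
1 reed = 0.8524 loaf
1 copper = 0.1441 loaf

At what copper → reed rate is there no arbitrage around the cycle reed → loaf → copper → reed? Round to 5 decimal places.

Known legs of the cycle: 0.8524 × 6.647 = 5.6659028
For no arbitrage the full-cycle product must be 1, so the missing rate is 1 / 5.6659028 ≈ 0.1764944.

0.17649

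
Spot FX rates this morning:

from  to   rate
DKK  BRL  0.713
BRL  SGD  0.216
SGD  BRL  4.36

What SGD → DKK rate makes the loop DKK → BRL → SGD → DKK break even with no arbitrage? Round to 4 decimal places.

6.4932

Known legs of the cycle: 0.713 × 0.216 = 0.154008
For no arbitrage the full-cycle product must be 1, so the missing rate is 1 / 0.154008 ≈ 6.493169.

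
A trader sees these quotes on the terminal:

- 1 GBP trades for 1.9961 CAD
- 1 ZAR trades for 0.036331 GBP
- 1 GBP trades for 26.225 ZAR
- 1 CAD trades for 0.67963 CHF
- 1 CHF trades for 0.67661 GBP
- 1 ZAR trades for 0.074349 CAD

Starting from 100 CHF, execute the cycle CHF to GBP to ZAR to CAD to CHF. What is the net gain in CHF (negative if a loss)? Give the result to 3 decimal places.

100 CHF × 0.67661 = 67.661 GBP
67.661 GBP × 26.225 = 1774.409725 ZAR
1774.409725 ZAR × 0.074349 = 131.925588644025 CAD
131.925588644025 CAD × 0.67963 = 89.66058781013871075 CHF
Net change: 89.66058781013871075 − 100 = -10.33941218986128925 CHF

-10.339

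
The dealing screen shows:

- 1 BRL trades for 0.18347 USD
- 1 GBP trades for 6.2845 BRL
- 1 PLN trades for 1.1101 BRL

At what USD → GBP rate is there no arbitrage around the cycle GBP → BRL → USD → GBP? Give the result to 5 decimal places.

0.86729

Known legs of the cycle: 6.2845 × 0.18347 = 1.153017215
For no arbitrage the full-cycle product must be 1, so the missing rate is 1 / 1.153017215 ≈ 0.8672897.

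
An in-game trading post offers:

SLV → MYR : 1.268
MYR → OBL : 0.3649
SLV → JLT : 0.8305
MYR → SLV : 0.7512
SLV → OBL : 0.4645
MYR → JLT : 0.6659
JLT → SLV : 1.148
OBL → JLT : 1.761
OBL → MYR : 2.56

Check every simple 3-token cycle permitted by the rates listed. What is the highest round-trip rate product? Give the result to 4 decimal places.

0.9693

JLT→SLV→MYR→JLT: 1.148 × 1.268 × 0.6659 = 0.96933
JLT→SLV→OBL→JLT: 1.148 × 0.4645 × 1.761 = 0.93905
SLV→OBL→MYR→SLV: 0.4645 × 2.56 × 0.7512 = 0.89327
Maximum is JLT→SLV→MYR→JLT at 0.9693; no arbitrage — every cycle loses value.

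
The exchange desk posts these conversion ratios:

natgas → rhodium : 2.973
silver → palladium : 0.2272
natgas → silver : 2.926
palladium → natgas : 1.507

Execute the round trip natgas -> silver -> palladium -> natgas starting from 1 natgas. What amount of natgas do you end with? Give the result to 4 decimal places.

1 natgas × 2.926 = 2.926 silver
2.926 silver × 0.2272 = 0.6647872 palladium
0.6647872 palladium × 1.507 = 1.0018343104 natgas

1.0018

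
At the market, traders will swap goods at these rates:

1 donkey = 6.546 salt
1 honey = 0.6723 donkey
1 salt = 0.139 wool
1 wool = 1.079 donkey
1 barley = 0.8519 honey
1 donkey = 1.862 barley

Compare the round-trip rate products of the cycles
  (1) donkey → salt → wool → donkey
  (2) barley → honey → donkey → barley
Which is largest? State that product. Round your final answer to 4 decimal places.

1.0664

(1) 6.546 × 0.139 × 1.079 = 0.98178
(2) 0.8519 × 0.6723 × 1.862 = 1.06643
Highest is cycle (2) at 1.0664 (>1, arbitrage).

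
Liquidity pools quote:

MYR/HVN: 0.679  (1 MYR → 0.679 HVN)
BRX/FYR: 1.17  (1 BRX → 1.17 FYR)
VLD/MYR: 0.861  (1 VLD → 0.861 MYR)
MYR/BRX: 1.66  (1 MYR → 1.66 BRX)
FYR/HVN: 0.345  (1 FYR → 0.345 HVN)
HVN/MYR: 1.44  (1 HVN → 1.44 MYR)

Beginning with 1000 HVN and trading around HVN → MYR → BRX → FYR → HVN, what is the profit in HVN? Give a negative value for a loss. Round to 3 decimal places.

-35.115

1000 HVN × 1.44 = 1440 MYR
1440 MYR × 1.66 = 2390.4 BRX
2390.4 BRX × 1.17 = 2796.768 FYR
2796.768 FYR × 0.345 = 964.88496 HVN
Net change: 964.88496 − 1000 = -35.11504 HVN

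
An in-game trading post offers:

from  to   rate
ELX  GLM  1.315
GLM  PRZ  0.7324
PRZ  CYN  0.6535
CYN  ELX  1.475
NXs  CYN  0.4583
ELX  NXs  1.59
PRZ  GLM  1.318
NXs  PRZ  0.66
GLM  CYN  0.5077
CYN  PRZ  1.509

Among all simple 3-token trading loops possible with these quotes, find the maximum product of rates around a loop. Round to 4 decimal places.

NXs→CYN→ELX→NXs: 0.4583 × 1.475 × 1.59 = 1.07483
PRZ→GLM→CYN→PRZ: 1.318 × 0.5077 × 1.509 = 1.00975
CYN→ELX→GLM→CYN: 1.475 × 1.315 × 0.5077 = 0.98475
Maximum is NXs→CYN→ELX→NXs at 1.0748; arbitrage exists.

1.0748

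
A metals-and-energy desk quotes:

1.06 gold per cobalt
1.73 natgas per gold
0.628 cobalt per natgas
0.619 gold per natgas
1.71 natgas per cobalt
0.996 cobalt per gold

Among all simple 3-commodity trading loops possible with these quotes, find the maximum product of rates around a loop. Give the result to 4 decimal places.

1.1516

cobalt→gold→natgas→cobalt: 1.06 × 1.73 × 0.628 = 1.15163
cobalt→natgas→gold→cobalt: 1.71 × 0.619 × 0.996 = 1.05426
Maximum is cobalt→gold→natgas→cobalt at 1.1516; arbitrage exists.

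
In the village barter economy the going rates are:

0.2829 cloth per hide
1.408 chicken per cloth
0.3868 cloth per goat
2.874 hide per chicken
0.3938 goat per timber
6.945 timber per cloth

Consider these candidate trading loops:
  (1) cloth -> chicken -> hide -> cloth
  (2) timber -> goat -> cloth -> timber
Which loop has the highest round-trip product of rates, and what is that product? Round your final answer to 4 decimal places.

(1) 1.408 × 2.874 × 0.2829 = 1.14478
(2) 0.3938 × 0.3868 × 6.945 = 1.05788
Highest is cycle (1) at 1.1448 (>1, arbitrage).

1.1448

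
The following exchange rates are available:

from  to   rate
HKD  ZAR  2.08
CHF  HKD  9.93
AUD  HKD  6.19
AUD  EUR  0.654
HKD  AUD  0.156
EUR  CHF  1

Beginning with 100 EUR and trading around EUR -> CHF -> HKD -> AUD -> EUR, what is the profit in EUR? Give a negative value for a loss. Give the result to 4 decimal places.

100 EUR × 1 = 100 CHF
100 CHF × 9.93 = 993 HKD
993 HKD × 0.156 = 154.908 AUD
154.908 AUD × 0.654 = 101.309832 EUR
Net change: 101.309832 − 100 = 1.309832 EUR

1.3098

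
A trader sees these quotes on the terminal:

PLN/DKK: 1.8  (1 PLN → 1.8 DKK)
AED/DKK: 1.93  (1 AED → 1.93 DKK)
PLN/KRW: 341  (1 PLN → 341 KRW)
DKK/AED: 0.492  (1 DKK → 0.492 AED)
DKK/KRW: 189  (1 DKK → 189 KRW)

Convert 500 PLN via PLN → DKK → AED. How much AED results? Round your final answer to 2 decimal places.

442.80

500 PLN × 1.8 = 900 DKK
900 DKK × 0.492 = 442.8 AED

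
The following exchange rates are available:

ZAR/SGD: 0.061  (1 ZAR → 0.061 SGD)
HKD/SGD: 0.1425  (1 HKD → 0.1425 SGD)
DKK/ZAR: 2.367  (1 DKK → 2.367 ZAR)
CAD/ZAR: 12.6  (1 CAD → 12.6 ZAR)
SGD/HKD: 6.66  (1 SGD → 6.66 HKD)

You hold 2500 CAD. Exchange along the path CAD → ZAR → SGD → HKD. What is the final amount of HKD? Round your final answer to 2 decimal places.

12797.19

2500 CAD × 12.6 = 31500 ZAR
31500 ZAR × 0.061 = 1921.5 SGD
1921.5 SGD × 6.66 = 12797.19 HKD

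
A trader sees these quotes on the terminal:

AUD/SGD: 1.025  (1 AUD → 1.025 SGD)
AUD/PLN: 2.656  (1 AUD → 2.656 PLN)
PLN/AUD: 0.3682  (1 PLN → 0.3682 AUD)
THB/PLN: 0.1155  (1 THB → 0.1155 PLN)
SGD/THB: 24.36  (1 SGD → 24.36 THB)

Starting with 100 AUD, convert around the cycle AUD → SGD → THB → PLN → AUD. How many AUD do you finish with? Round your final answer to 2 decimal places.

106.19

100 AUD × 1.025 = 102.5 SGD
102.5 SGD × 24.36 = 2496.9 THB
2496.9 THB × 0.1155 = 288.39195 PLN
288.39195 PLN × 0.3682 = 106.18591599 AUD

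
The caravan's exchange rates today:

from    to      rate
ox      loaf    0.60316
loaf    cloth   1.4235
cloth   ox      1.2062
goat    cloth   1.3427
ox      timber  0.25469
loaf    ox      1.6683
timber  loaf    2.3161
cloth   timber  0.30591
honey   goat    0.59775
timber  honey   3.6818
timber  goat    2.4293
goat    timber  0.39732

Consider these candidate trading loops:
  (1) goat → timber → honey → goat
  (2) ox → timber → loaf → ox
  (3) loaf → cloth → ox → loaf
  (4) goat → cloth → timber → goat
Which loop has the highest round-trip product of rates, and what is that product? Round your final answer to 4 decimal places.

(1) 0.39732 × 3.6818 × 0.59775 = 0.87442
(2) 0.25469 × 2.3161 × 1.6683 = 0.98411
(3) 1.4235 × 1.2062 × 0.60316 = 1.03564
(4) 1.3427 × 0.30591 × 2.4293 = 0.99782
Highest is cycle (3) at 1.0356 (>1, arbitrage).

1.0356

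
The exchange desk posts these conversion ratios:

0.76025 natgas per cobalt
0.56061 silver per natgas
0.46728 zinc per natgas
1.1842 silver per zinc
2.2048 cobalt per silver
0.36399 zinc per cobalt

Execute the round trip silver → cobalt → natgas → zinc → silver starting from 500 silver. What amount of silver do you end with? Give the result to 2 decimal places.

463.76

500 silver × 2.2048 = 1102.4 cobalt
1102.4 cobalt × 0.76025 = 838.0996 natgas
838.0996 natgas × 0.46728 = 391.627181088 zinc
391.627181088 zinc × 1.1842 = 463.7649078444096 silver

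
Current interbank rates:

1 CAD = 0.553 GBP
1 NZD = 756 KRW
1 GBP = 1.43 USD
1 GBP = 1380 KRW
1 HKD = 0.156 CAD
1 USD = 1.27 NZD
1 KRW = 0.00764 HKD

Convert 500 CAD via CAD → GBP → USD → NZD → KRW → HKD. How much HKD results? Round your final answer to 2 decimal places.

2900.35

500 CAD × 0.553 = 276.5 GBP
276.5 GBP × 1.43 = 395.395 USD
395.395 USD × 1.27 = 502.15165 NZD
502.15165 NZD × 756 = 379626.6474 KRW
379626.6474 KRW × 0.00764 = 2900.347586136 HKD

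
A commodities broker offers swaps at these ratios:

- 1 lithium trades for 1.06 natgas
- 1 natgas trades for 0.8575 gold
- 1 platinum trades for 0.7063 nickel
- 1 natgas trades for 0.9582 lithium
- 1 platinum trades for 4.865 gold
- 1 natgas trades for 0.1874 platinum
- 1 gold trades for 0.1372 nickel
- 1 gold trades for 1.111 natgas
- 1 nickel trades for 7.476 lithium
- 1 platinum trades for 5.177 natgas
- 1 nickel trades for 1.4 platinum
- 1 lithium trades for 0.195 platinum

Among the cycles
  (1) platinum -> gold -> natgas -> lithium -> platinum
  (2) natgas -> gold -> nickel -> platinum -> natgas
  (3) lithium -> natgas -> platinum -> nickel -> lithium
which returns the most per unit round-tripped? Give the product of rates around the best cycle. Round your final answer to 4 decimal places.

(1) 4.865 × 1.111 × 0.9582 × 0.195 = 1.00992
(2) 0.8575 × 0.1372 × 1.4 × 5.177 = 0.85270
(3) 1.06 × 0.1874 × 0.7063 × 7.476 = 1.04890
Highest is cycle (3) at 1.0489 (>1, arbitrage).

1.0489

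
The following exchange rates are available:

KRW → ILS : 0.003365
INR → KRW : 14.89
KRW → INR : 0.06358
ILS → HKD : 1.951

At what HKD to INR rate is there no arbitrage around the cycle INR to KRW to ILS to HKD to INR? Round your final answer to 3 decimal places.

Known legs of the cycle: 14.89 × 0.003365 × 1.951 = 0.09775456235
For no arbitrage the full-cycle product must be 1, so the missing rate is 1 / 0.09775456235 ≈ 10.22970.

10.230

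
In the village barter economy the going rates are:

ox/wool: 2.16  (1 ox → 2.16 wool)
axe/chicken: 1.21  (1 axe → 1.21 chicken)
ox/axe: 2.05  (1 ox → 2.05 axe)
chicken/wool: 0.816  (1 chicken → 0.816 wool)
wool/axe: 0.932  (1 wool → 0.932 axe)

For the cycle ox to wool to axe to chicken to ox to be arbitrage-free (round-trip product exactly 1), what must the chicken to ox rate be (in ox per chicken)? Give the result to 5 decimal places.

Known legs of the cycle: 2.16 × 0.932 × 1.21 = 2.4358752
For no arbitrage the full-cycle product must be 1, so the missing rate is 1 / 2.4358752 ≈ 0.4105301.

0.41053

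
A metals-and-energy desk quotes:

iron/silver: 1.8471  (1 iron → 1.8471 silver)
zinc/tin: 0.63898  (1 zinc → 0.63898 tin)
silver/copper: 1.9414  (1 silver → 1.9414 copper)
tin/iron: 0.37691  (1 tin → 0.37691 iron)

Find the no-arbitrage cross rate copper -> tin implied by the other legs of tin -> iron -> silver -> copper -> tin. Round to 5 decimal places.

0.73987

Known legs of the cycle: 0.37691 × 1.8471 × 1.9414 = 1.3515841609854
For no arbitrage the full-cycle product must be 1, so the missing rate is 1 / 1.3515841609854 ≈ 0.7398725.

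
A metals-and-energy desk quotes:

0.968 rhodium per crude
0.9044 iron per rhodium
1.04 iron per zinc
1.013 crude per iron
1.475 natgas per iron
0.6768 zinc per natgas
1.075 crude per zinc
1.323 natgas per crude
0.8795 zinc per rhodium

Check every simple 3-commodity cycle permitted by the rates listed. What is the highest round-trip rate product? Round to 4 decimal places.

1.0382

zinc→iron→natgas→zinc: 1.04 × 1.475 × 0.6768 = 1.03821
zinc→crude→natgas→zinc: 1.075 × 1.323 × 0.6768 = 0.96256
zinc→crude→rhodium→zinc: 1.075 × 0.968 × 0.8795 = 0.91521
crude→rhodium→iron→crude: 0.968 × 0.9044 × 1.013 = 0.88684
Maximum is zinc→iron→natgas→zinc at 1.0382; arbitrage exists.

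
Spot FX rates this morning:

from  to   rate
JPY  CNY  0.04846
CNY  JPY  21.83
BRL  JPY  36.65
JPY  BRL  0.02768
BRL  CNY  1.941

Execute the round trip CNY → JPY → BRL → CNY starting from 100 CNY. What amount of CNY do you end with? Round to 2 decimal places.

100 CNY × 21.83 = 2183 JPY
2183 JPY × 0.02768 = 60.42544 BRL
60.42544 BRL × 1.941 = 117.28577904 CNY

117.29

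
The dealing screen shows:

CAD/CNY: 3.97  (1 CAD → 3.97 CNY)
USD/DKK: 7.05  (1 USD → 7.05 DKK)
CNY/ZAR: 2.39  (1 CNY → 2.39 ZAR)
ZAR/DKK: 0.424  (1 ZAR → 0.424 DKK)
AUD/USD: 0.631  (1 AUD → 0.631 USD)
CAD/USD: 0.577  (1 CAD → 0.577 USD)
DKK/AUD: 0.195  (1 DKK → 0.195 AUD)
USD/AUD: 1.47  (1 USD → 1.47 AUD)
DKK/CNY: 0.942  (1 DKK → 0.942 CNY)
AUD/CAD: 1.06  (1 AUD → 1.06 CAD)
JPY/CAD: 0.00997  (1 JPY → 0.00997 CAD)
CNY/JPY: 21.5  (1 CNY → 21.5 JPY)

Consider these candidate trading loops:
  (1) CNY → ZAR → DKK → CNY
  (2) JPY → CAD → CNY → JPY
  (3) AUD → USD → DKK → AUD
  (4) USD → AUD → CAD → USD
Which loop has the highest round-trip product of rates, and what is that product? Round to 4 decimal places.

(1) 2.39 × 0.424 × 0.942 = 0.95459
(2) 0.00997 × 3.97 × 21.5 = 0.85099
(3) 0.631 × 7.05 × 0.195 = 0.86747
(4) 1.47 × 1.06 × 0.577 = 0.89908
Highest is cycle (1) at 0.9546 (≤1, no arbitrage).

0.9546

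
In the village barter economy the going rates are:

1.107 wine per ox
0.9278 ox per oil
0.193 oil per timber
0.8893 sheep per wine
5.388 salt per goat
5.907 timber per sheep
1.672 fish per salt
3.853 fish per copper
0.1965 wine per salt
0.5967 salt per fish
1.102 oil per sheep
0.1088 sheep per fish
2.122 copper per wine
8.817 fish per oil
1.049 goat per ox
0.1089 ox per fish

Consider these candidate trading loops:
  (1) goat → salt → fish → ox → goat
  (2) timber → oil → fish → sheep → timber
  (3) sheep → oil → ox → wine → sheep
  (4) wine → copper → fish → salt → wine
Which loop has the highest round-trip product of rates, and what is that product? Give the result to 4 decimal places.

(1) 5.388 × 1.672 × 0.1089 × 1.049 = 1.02912
(2) 0.193 × 8.817 × 0.1088 × 5.907 = 1.09364
(3) 1.102 × 0.9278 × 1.107 × 0.8893 = 1.00654
(4) 2.122 × 3.853 × 0.5967 × 0.1965 = 0.95866
Highest is cycle (2) at 1.0936 (>1, arbitrage).

1.0936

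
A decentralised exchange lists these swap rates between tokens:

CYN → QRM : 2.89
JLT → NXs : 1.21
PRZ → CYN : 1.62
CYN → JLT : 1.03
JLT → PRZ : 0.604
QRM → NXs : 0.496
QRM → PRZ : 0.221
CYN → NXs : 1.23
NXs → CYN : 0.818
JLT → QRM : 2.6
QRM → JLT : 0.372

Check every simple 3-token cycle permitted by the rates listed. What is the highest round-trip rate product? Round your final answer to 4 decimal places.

1.1726

QRM→NXs→CYN→QRM: 0.496 × 0.818 × 2.89 = 1.17255
PRZ→CYN→QRM→PRZ: 1.62 × 2.89 × 0.221 = 1.03468
JLT→NXs→CYN→JLT: 1.21 × 0.818 × 1.03 = 1.01947
PRZ→CYN→JLT→PRZ: 1.62 × 1.03 × 0.604 = 1.00783
Maximum is QRM→NXs→CYN→QRM at 1.1726; arbitrage exists.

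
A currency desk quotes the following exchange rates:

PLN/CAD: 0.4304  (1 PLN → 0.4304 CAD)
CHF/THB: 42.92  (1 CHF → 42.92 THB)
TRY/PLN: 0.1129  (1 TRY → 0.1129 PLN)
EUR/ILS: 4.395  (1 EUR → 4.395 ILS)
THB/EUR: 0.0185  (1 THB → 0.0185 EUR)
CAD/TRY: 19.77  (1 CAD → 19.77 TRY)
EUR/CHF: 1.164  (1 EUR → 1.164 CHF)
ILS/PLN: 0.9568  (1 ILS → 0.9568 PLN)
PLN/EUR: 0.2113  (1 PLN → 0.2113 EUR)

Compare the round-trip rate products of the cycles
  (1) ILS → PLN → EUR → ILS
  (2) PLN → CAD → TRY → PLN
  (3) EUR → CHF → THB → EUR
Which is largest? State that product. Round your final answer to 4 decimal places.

0.9607

(1) 0.9568 × 0.2113 × 4.395 = 0.88855
(2) 0.4304 × 19.77 × 0.1129 = 0.96067
(3) 1.164 × 42.92 × 0.0185 = 0.92424
Highest is cycle (2) at 0.9607 (≤1, no arbitrage).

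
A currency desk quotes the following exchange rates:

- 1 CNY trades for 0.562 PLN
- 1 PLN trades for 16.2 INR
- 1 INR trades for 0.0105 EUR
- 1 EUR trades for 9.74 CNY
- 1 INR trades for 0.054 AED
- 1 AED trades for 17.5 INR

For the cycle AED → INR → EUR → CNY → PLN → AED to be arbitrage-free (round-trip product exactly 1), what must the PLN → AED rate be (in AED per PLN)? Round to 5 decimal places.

0.99421

Known legs of the cycle: 17.5 × 0.0105 × 9.74 × 0.562 = 1.00582545
For no arbitrage the full-cycle product must be 1, so the missing rate is 1 / 1.00582545 ≈ 0.9942083.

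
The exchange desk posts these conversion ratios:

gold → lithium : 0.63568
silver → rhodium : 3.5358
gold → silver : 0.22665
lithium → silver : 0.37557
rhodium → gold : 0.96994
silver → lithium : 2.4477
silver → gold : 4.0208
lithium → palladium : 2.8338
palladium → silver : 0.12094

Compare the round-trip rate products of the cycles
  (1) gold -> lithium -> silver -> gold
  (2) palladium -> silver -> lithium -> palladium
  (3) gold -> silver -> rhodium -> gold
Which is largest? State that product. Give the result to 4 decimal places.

(1) 0.63568 × 0.37557 × 4.0208 = 0.95994
(2) 0.12094 × 2.4477 × 2.8338 = 0.83888
(3) 0.22665 × 3.5358 × 0.96994 = 0.77730
Highest is cycle (1) at 0.9599 (≤1, no arbitrage).

0.9599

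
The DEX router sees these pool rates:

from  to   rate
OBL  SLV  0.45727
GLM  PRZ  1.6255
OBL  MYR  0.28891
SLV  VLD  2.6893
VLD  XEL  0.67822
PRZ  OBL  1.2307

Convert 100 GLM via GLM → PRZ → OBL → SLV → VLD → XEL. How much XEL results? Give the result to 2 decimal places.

166.85

100 GLM × 1.6255 = 162.55 PRZ
162.55 PRZ × 1.2307 = 200.050285 OBL
200.050285 OBL × 0.45727 = 91.47699382195 SLV
91.47699382195 SLV × 2.6893 = 246.009079485370135 VLD
246.009079485370135 VLD × 0.67822 = 166.8482778885677329597 XEL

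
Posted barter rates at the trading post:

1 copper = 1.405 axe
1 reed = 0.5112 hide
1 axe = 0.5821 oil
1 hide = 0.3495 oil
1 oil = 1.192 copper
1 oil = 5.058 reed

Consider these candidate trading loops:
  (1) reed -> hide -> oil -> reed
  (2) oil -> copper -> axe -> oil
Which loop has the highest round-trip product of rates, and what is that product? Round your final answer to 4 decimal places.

(1) 0.5112 × 0.3495 × 5.058 = 0.90368
(2) 1.192 × 1.405 × 0.5821 = 0.97488
Highest is cycle (2) at 0.9749 (≤1, no arbitrage).

0.9749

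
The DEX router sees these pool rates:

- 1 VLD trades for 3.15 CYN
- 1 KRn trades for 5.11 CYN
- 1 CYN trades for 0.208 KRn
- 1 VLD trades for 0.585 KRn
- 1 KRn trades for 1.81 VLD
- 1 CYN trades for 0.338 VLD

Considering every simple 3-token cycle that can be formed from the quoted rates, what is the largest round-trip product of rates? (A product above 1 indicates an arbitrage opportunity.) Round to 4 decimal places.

1.1859

CYN→KRn→VLD→CYN: 0.208 × 1.81 × 3.15 = 1.18591
CYN→VLD→KRn→CYN: 0.338 × 0.585 × 5.11 = 1.01040
Maximum is CYN→KRn→VLD→CYN at 1.1859; arbitrage exists.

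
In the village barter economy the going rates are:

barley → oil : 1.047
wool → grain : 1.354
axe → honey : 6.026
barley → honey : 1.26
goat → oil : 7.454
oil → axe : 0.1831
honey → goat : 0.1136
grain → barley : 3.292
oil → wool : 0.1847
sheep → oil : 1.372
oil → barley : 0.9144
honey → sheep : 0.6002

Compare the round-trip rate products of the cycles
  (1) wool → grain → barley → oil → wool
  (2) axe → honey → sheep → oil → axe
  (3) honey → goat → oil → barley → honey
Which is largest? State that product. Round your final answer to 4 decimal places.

0.9756

(1) 1.354 × 3.292 × 1.047 × 0.1847 = 0.86197
(2) 6.026 × 0.6002 × 1.372 × 0.1831 = 0.90859
(3) 0.1136 × 7.454 × 0.9144 × 1.26 = 0.97561
Highest is cycle (3) at 0.9756 (≤1, no arbitrage).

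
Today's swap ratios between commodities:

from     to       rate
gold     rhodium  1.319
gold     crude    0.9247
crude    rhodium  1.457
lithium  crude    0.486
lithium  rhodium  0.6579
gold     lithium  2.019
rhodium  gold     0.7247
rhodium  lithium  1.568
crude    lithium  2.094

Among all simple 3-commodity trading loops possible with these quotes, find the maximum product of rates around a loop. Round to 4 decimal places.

crude→rhodium→lithium→crude: 1.457 × 1.568 × 0.486 = 1.11030
crude→rhodium→gold→crude: 1.457 × 0.7247 × 0.9247 = 0.97638
rhodium→gold→lithium→rhodium: 0.7247 × 2.019 × 0.6579 = 0.96262
Maximum is crude→rhodium→lithium→crude at 1.1103; arbitrage exists.

1.1103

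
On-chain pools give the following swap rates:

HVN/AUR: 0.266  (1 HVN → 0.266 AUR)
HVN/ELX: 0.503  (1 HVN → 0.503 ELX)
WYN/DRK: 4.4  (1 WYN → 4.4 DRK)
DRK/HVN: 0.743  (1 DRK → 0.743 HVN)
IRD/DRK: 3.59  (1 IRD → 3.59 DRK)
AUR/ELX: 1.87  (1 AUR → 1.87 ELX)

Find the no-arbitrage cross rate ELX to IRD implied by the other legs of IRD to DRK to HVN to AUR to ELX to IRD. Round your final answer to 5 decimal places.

0.75369

Known legs of the cycle: 3.59 × 0.743 × 0.266 × 1.87 = 1.3268031854
For no arbitrage the full-cycle product must be 1, so the missing rate is 1 / 1.3268031854 ≈ 0.7536913.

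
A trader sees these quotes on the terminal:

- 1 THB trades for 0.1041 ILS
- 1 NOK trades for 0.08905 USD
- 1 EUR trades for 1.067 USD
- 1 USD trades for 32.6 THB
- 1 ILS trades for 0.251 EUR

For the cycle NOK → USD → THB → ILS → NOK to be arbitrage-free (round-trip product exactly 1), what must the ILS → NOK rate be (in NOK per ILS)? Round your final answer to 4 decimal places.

3.3090

Known legs of the cycle: 0.08905 × 32.6 × 0.1041 = 0.302205423
For no arbitrage the full-cycle product must be 1, so the missing rate is 1 / 0.302205423 ≈ 3.309007.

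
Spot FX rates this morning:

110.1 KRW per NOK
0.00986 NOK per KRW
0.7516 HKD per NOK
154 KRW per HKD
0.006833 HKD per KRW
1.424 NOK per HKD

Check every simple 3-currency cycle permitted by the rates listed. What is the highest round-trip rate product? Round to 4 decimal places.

1.1413

NOK→HKD→KRW→NOK: 0.7516 × 154 × 0.00986 = 1.14126
NOK→KRW→HKD→NOK: 110.1 × 0.006833 × 1.424 = 1.07129
Maximum is NOK→HKD→KRW→NOK at 1.1413; arbitrage exists.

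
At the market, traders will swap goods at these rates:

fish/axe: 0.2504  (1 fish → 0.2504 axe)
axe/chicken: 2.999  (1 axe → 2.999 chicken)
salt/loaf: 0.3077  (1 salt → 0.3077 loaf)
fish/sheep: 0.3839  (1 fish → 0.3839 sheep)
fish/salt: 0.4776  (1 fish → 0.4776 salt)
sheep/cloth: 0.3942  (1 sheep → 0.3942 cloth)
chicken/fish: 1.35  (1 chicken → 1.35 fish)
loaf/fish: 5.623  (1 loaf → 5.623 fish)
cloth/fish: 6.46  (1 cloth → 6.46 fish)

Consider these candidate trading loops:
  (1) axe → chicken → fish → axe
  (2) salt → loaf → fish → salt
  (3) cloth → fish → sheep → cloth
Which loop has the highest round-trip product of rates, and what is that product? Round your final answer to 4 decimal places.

(1) 2.999 × 1.35 × 0.2504 = 1.01378
(2) 0.3077 × 5.623 × 0.4776 = 0.82634
(3) 6.46 × 0.3839 × 0.3942 = 0.97761
Highest is cycle (1) at 1.0138 (>1, arbitrage).

1.0138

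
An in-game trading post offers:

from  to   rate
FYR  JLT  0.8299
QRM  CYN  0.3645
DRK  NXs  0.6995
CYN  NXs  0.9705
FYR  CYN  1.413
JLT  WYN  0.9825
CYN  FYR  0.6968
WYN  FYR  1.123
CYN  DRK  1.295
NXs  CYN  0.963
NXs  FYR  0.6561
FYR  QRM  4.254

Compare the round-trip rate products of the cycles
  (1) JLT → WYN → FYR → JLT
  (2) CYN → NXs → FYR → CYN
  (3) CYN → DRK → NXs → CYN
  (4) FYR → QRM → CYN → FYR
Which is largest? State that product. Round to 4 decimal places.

(1) 0.9825 × 1.123 × 0.8299 = 0.91567
(2) 0.9705 × 0.6561 × 1.413 = 0.89972
(3) 1.295 × 0.6995 × 0.963 = 0.87234
(4) 4.254 × 0.3645 × 0.6968 = 1.08045
Highest is cycle (4) at 1.0804 (>1, arbitrage).

1.0804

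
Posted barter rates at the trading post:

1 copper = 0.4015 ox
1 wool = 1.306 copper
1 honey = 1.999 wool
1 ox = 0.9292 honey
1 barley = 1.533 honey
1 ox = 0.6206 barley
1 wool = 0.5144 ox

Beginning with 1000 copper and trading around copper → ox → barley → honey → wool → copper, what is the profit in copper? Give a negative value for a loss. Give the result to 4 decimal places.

1000 copper × 0.4015 = 401.5 ox
401.5 ox × 0.6206 = 249.1709 barley
249.1709 barley × 1.533 = 381.9789897 honey
381.9789897 honey × 1.999 = 763.5760004103 wool
763.5760004103 wool × 1.306 = 997.2302565358518 copper
Net change: 997.2302565358518 − 1000 = -2.7697434641482 copper

-2.7697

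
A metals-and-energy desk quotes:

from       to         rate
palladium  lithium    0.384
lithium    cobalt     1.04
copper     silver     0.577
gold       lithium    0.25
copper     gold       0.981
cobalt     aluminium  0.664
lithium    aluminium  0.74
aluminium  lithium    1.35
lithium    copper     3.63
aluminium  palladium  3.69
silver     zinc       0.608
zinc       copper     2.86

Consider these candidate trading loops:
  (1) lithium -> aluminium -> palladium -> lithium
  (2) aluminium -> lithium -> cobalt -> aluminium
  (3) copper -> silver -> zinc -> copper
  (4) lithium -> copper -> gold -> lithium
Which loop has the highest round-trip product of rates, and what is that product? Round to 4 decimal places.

1.0486

(1) 0.74 × 3.69 × 0.384 = 1.04855
(2) 1.35 × 1.04 × 0.664 = 0.93226
(3) 0.577 × 0.608 × 2.86 = 1.00333
(4) 3.63 × 0.981 × 0.25 = 0.89026
Highest is cycle (1) at 1.0486 (>1, arbitrage).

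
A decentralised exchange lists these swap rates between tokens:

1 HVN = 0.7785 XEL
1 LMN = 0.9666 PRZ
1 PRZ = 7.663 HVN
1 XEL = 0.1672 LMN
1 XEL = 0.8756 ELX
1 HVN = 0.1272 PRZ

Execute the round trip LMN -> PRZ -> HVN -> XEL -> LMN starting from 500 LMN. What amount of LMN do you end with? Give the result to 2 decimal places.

500 LMN × 0.9666 = 483.3 PRZ
483.3 PRZ × 7.663 = 3703.5279 HVN
3703.5279 HVN × 0.7785 = 2883.19647015 XEL
2883.19647015 XEL × 0.1672 = 482.07044980908 LMN

482.07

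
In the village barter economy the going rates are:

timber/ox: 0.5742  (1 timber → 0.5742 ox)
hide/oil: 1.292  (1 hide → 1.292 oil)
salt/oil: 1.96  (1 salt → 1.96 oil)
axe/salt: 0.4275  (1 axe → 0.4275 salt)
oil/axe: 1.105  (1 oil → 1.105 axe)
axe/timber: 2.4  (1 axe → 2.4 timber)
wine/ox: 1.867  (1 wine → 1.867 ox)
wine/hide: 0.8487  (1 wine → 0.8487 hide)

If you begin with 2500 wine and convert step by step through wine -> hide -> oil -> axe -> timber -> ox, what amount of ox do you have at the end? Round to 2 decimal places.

4174.39

2500 wine × 0.8487 = 2121.75 hide
2121.75 hide × 1.292 = 2741.301 oil
2741.301 oil × 1.105 = 3029.137605 axe
3029.137605 axe × 2.4 = 7269.930252 timber
7269.930252 timber × 0.5742 = 4174.3939506984 ox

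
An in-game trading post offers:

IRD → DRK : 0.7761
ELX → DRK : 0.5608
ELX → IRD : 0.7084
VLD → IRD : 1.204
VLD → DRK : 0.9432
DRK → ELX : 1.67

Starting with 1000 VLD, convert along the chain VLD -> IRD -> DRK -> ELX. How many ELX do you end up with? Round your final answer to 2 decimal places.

1000 VLD × 1.204 = 1204 IRD
1204 IRD × 0.7761 = 934.4244 DRK
934.4244 DRK × 1.67 = 1560.488748 ELX

1560.49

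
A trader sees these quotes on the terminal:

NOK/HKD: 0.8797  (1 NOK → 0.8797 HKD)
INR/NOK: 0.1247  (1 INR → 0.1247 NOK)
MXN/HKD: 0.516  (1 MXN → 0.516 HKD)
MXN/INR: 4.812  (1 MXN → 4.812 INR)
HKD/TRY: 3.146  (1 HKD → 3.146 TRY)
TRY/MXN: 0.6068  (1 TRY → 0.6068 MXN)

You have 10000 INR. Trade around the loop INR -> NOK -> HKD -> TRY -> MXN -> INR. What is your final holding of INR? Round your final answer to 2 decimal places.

10076.99

10000 INR × 0.1247 = 1247 NOK
1247 NOK × 0.8797 = 1096.9859 HKD
1096.9859 HKD × 3.146 = 3451.1176414 TRY
3451.1176414 TRY × 0.6068 = 2094.13818480152 MXN
2094.13818480152 MXN × 4.812 = 10076.99294526491424 INR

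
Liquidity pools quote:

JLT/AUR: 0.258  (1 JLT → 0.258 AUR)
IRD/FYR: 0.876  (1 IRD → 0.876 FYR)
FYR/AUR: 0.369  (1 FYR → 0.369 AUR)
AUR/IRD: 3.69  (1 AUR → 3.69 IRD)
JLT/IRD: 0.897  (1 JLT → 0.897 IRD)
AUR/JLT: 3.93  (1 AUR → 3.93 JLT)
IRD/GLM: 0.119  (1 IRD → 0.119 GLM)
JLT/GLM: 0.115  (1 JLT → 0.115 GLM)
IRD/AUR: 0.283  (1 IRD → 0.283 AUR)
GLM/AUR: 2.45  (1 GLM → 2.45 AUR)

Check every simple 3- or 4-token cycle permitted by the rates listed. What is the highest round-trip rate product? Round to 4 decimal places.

1.1928

AUR→IRD→FYR→AUR: 3.69 × 0.876 × 0.369 = 1.19277
AUR→JLT→IRD→FYR→AUR: 3.93 × 0.897 × 0.876 × 0.369 = 1.13950
AUR→JLT→GLM→AUR: 3.93 × 0.115 × 2.45 = 1.10728
AUR→IRD→GLM→AUR: 3.69 × 0.119 × 2.45 = 1.07582
AUR→JLT→IRD→GLM→AUR: 3.93 × 0.897 × 0.119 × 2.45 = 1.02777
AUR→JLT→IRD→AUR: 3.93 × 0.897 × 0.283 = 0.99763
Maximum is AUR→IRD→FYR→AUR at 1.1928; arbitrage exists.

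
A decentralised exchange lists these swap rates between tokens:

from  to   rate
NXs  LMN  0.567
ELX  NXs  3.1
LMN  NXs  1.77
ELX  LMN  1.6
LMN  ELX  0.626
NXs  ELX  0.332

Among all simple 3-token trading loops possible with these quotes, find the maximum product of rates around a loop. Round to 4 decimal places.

ELX→NXs→LMN→ELX: 3.1 × 0.567 × 0.626 = 1.10032
ELX→LMN→NXs→ELX: 1.6 × 1.77 × 0.332 = 0.94022
Maximum is ELX→NXs→LMN→ELX at 1.1003; arbitrage exists.

1.1003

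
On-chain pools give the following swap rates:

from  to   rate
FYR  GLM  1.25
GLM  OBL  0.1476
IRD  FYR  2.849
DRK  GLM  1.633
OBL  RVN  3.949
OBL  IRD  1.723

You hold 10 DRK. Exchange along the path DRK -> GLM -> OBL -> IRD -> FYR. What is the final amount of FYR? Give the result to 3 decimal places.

10 DRK × 1.633 = 16.33 GLM
16.33 GLM × 0.1476 = 2.410308 OBL
2.410308 OBL × 1.723 = 4.152960684 IRD
4.152960684 IRD × 2.849 = 11.831784988716 FYR

11.832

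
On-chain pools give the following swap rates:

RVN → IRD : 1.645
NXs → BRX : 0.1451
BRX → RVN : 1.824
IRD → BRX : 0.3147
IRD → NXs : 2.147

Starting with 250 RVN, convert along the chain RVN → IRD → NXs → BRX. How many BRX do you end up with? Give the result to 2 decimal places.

250 RVN × 1.645 = 411.25 IRD
411.25 IRD × 2.147 = 882.95375 NXs
882.95375 NXs × 0.1451 = 128.116589125 BRX

128.12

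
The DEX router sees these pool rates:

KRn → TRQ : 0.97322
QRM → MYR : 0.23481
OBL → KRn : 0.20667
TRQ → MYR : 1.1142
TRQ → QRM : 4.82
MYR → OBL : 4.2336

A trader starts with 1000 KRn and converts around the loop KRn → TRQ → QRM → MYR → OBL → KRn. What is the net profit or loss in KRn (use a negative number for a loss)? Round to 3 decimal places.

-36.255

1000 KRn × 0.97322 = 973.22 TRQ
973.22 TRQ × 4.82 = 4690.9204 QRM
4690.9204 QRM × 0.23481 = 1101.475019124 MYR
1101.475019124 MYR × 4.2336 = 4663.2046409633664 OBL
4663.2046409633664 OBL × 0.20667 = 963.744503147898933888 KRn
Net change: 963.744503147898933888 − 1000 = -36.255496852101066112 KRn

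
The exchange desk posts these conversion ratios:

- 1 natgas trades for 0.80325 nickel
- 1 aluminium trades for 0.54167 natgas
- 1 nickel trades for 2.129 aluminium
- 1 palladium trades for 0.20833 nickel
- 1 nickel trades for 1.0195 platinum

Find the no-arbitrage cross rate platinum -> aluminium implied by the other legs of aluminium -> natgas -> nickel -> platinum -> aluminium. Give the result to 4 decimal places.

Known legs of the cycle: 0.54167 × 0.80325 × 1.0195 = 0.44358080783625
For no arbitrage the full-cycle product must be 1, so the missing rate is 1 / 0.44358080783625 ≈ 2.254381.

2.2544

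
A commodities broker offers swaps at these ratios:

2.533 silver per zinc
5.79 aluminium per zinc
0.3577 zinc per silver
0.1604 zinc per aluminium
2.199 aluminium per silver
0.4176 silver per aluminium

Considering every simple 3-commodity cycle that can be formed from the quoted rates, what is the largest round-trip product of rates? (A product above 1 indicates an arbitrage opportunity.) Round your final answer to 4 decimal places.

0.8934

zinc→silver→aluminium→zinc: 2.533 × 2.199 × 0.1604 = 0.89344
zinc→aluminium→silver→zinc: 5.79 × 0.4176 × 0.3577 = 0.86488
Maximum is zinc→silver→aluminium→zinc at 0.8934; no arbitrage — every cycle loses value.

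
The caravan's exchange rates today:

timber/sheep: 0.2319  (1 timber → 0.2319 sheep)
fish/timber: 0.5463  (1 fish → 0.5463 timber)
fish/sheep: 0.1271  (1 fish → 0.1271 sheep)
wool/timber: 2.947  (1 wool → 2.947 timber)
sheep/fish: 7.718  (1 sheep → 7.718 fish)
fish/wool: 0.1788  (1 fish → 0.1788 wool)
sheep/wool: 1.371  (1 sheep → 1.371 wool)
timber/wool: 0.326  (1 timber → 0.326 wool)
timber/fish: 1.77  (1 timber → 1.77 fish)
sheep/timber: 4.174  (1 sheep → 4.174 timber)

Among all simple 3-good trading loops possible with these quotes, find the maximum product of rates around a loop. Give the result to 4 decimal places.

fish→timber→sheep→fish: 0.5463 × 0.2319 × 7.718 = 0.97777
fish→sheep→timber→fish: 0.1271 × 4.174 × 1.77 = 0.93901
timber→sheep→wool→timber: 0.2319 × 1.371 × 2.947 = 0.93695
fish→wool→timber→fish: 0.1788 × 2.947 × 1.77 = 0.93265
Maximum is fish→timber→sheep→fish at 0.9778; no arbitrage — every cycle loses value.

0.9778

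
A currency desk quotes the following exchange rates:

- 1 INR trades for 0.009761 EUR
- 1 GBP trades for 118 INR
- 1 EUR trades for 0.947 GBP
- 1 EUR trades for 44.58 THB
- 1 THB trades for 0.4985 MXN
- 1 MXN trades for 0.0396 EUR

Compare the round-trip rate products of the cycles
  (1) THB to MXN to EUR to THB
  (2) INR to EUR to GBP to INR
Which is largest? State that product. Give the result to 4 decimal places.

(1) 0.4985 × 0.0396 × 44.58 = 0.88004
(2) 0.009761 × 0.947 × 118 = 1.09075
Highest is cycle (2) at 1.0908 (>1, arbitrage).

1.0908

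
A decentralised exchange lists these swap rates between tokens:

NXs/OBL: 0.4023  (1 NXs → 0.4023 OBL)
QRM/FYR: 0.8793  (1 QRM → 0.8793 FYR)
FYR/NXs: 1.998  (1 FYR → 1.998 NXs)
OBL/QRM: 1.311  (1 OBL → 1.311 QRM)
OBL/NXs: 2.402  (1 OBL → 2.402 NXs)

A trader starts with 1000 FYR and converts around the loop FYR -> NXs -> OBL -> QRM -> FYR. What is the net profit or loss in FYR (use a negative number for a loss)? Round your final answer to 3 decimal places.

1000 FYR × 1.998 = 1998 NXs
1998 NXs × 0.4023 = 803.7954 OBL
803.7954 OBL × 1.311 = 1053.7757694 QRM
1053.7757694 QRM × 0.8793 = 926.58503403342 FYR
Net change: 926.58503403342 − 1000 = -73.41496596658 FYR

-73.415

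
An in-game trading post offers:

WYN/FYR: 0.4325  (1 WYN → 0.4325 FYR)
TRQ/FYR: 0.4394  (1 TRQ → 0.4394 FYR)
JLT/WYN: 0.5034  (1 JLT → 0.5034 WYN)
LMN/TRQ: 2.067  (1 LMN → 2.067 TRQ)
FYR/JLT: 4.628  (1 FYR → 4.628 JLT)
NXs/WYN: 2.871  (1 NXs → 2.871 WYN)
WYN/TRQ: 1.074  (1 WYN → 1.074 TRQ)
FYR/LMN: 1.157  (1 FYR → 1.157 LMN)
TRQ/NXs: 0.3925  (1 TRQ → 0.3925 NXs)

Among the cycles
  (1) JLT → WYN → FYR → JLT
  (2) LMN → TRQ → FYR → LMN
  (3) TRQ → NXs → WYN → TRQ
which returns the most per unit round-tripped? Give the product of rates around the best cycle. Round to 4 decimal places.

(1) 0.5034 × 0.4325 × 4.628 = 1.00761
(2) 2.067 × 0.4394 × 1.157 = 1.05083
(3) 0.3925 × 2.871 × 1.074 = 1.21026
Highest is cycle (3) at 1.2103 (>1, arbitrage).

1.2103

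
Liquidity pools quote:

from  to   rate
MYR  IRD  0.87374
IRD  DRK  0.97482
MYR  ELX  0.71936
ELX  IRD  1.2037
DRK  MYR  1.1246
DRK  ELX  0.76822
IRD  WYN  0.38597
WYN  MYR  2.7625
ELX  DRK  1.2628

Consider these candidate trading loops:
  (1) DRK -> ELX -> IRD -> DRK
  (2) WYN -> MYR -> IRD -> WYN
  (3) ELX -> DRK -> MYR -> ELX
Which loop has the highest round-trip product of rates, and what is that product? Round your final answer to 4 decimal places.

1.0216

(1) 0.76822 × 1.2037 × 0.97482 = 0.90142
(2) 2.7625 × 0.87374 × 0.38597 = 0.93162
(3) 1.2628 × 1.1246 × 0.71936 = 1.02160
Highest is cycle (3) at 1.0216 (>1, arbitrage).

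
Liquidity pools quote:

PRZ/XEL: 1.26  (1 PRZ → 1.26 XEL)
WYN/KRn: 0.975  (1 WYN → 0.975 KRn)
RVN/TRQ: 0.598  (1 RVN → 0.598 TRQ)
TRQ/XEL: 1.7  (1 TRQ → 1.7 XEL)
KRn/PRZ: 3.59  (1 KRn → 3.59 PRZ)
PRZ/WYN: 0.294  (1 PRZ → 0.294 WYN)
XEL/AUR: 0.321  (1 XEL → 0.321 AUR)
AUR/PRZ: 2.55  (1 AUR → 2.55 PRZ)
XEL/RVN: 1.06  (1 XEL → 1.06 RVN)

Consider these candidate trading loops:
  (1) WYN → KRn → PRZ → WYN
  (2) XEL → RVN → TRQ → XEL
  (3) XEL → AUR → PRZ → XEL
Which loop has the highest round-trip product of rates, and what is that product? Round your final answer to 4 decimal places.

(1) 0.975 × 3.59 × 0.294 = 1.02907
(2) 1.06 × 0.598 × 1.7 = 1.07760
(3) 0.321 × 2.55 × 1.26 = 1.03137
Highest is cycle (2) at 1.0776 (>1, arbitrage).

1.0776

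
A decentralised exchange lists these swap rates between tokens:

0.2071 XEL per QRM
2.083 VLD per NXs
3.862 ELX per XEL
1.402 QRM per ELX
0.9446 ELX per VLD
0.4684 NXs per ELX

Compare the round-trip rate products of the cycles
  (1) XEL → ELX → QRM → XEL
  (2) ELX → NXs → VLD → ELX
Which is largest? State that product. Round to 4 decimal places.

(1) 3.862 × 1.402 × 0.2071 = 1.12135
(2) 0.4684 × 2.083 × 0.9446 = 0.92162
Highest is cycle (1) at 1.1213 (>1, arbitrage).

1.1213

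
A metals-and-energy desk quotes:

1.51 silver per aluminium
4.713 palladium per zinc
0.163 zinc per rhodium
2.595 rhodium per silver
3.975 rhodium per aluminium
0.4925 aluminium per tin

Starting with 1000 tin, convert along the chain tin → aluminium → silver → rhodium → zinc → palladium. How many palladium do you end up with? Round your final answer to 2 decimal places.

1482.54

1000 tin × 0.4925 = 492.5 aluminium
492.5 aluminium × 1.51 = 743.675 silver
743.675 silver × 2.595 = 1929.836625 rhodium
1929.836625 rhodium × 0.163 = 314.563369875 zinc
314.563369875 zinc × 4.713 = 1482.537162220875 palladium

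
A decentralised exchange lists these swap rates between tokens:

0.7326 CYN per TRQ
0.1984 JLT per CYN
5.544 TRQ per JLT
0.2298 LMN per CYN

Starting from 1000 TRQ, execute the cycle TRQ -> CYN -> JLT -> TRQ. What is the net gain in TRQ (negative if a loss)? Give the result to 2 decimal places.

1000 TRQ × 0.7326 = 732.6 CYN
732.6 CYN × 0.1984 = 145.34784 JLT
145.34784 JLT × 5.544 = 805.80842496 TRQ
Net change: 805.80842496 − 1000 = -194.19157504 TRQ

-194.19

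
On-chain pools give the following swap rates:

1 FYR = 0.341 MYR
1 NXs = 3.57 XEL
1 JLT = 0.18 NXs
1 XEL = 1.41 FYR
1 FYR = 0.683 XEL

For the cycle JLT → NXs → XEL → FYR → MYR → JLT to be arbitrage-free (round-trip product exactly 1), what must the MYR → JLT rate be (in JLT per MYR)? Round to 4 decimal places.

Known legs of the cycle: 0.18 × 3.57 × 1.41 × 0.341 = 0.308968506
For no arbitrage the full-cycle product must be 1, so the missing rate is 1 / 0.308968506 ≈ 3.236576.

3.2366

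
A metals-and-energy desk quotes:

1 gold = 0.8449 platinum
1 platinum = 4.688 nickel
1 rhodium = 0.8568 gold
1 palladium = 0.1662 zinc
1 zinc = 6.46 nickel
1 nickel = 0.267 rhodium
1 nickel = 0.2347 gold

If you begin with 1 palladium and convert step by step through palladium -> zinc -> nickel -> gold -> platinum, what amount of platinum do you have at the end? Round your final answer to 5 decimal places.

1 palladium × 0.1662 = 0.1662 zinc
0.1662 zinc × 6.46 = 1.073652 nickel
1.073652 nickel × 0.2347 = 0.2519861244 gold
0.2519861244 gold × 0.8449 = 0.21290307650556 platinum

0.21290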